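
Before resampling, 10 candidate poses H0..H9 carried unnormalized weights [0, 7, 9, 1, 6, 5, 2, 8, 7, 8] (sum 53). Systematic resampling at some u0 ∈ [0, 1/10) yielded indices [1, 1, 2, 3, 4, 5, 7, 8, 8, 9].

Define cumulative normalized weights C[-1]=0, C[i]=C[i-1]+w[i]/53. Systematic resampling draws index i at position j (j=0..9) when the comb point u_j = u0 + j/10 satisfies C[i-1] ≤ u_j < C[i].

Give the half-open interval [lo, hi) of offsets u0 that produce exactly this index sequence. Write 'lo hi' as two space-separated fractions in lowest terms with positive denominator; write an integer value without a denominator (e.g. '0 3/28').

9/530 11/530

C = [0, 7/53, 16/53, 17/53, 23/53, 28/53, 30/53, 38/53, 45/53, 1]
j=0 picked index 1: u0 ∈ [0, 7/53)
j=1 picked index 1: u0 ∈ [-1/10, 17/530)
j=2 picked index 2: u0 ∈ [-18/265, 27/265)
j=3 picked index 3: u0 ∈ [1/530, 11/530)
j=4 picked index 4: u0 ∈ [-21/265, 9/265)
j=5 picked index 5: u0 ∈ [-7/106, 3/106)
j=6 picked index 7: u0 ∈ [-9/265, 31/265)
j=7 picked index 8: u0 ∈ [9/530, 79/530)
j=8 picked index 8: u0 ∈ [-22/265, 13/265)
j=9 picked index 9: u0 ∈ [-27/530, 1/10)
intersection: [9/530, 11/530)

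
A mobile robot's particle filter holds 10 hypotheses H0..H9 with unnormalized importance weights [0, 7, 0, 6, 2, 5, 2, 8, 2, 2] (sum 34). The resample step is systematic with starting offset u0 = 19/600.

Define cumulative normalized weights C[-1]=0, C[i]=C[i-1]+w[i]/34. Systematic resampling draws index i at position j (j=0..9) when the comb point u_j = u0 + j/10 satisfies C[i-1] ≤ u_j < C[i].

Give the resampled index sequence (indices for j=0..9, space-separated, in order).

C = [0, 7/34, 7/34, 13/34, 15/34, 10/17, 11/17, 15/17, 16/17, 1]
j=0: u_0=19/600 ∈ [0, 7/34) → index 1
j=1: u_1=79/600 ∈ [0, 7/34) → index 1
j=2: u_2=139/600 ∈ [7/34, 13/34) → index 3
j=3: u_3=199/600 ∈ [7/34, 13/34) → index 3
j=4: u_4=259/600 ∈ [13/34, 15/34) → index 4
j=5: u_5=319/600 ∈ [15/34, 10/17) → index 5
j=6: u_6=379/600 ∈ [10/17, 11/17) → index 6
j=7: u_7=439/600 ∈ [11/17, 15/17) → index 7
j=8: u_8=499/600 ∈ [11/17, 15/17) → index 7
j=9: u_9=559/600 ∈ [15/17, 16/17) → index 8

1 1 3 3 4 5 6 7 7 8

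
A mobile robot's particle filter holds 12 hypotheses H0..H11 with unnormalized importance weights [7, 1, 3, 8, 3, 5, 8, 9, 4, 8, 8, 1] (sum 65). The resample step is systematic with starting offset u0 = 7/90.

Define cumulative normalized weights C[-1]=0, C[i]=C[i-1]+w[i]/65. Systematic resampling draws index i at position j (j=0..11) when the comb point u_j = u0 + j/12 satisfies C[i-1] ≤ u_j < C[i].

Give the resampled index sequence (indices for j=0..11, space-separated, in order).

0 2 3 4 5 6 7 7 9 9 10 11

C = [7/65, 8/65, 11/65, 19/65, 22/65, 27/65, 7/13, 44/65, 48/65, 56/65, 64/65, 1]
j=0: u_0=7/90 ∈ [0, 7/65) → index 0
j=1: u_1=29/180 ∈ [8/65, 11/65) → index 2
j=2: u_2=11/45 ∈ [11/65, 19/65) → index 3
j=3: u_3=59/180 ∈ [19/65, 22/65) → index 4
j=4: u_4=37/90 ∈ [22/65, 27/65) → index 5
j=5: u_5=89/180 ∈ [27/65, 7/13) → index 6
j=6: u_6=26/45 ∈ [7/13, 44/65) → index 7
j=7: u_7=119/180 ∈ [7/13, 44/65) → index 7
j=8: u_8=67/90 ∈ [48/65, 56/65) → index 9
j=9: u_9=149/180 ∈ [48/65, 56/65) → index 9
j=10: u_10=41/45 ∈ [56/65, 64/65) → index 10
j=11: u_11=179/180 ∈ [64/65, 1) → index 11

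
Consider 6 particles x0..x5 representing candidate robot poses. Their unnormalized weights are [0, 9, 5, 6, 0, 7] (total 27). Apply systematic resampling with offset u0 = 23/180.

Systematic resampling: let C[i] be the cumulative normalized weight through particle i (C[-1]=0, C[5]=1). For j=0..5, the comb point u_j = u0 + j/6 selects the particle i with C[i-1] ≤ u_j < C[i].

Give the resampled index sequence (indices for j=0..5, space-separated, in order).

1 1 2 3 5 5

C = [0, 1/3, 14/27, 20/27, 20/27, 1]
j=0: u_0=23/180 ∈ [0, 1/3) → index 1
j=1: u_1=53/180 ∈ [0, 1/3) → index 1
j=2: u_2=83/180 ∈ [1/3, 14/27) → index 2
j=3: u_3=113/180 ∈ [14/27, 20/27) → index 3
j=4: u_4=143/180 ∈ [20/27, 1) → index 5
j=5: u_5=173/180 ∈ [20/27, 1) → index 5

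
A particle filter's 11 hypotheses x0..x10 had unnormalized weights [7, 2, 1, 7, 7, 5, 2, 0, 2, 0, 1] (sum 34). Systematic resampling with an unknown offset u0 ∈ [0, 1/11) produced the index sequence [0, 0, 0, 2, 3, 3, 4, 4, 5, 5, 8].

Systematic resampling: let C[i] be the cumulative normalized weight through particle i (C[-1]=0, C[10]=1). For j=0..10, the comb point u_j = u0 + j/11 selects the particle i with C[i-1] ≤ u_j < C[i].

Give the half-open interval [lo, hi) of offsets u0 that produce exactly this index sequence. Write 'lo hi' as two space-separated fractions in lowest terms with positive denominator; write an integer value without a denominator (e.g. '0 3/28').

C = [7/34, 9/34, 5/17, 1/2, 12/17, 29/34, 31/34, 31/34, 33/34, 33/34, 1]
j=0 picked index 0: u0 ∈ [0, 7/34)
j=1 picked index 0: u0 ∈ [-1/11, 43/374)
j=2 picked index 0: u0 ∈ [-2/11, 9/374)
j=3 picked index 2: u0 ∈ [-3/374, 4/187)
j=4 picked index 3: u0 ∈ [-13/187, 3/22)
j=5 picked index 3: u0 ∈ [-30/187, 1/22)
j=6 picked index 4: u0 ∈ [-1/22, 30/187)
j=7 picked index 4: u0 ∈ [-3/22, 13/187)
j=8 picked index 5: u0 ∈ [-4/187, 47/374)
j=9 picked index 5: u0 ∈ [-21/187, 13/374)
j=10 picked index 8: u0 ∈ [1/374, 23/374)
intersection: [1/374, 4/187)

1/374 4/187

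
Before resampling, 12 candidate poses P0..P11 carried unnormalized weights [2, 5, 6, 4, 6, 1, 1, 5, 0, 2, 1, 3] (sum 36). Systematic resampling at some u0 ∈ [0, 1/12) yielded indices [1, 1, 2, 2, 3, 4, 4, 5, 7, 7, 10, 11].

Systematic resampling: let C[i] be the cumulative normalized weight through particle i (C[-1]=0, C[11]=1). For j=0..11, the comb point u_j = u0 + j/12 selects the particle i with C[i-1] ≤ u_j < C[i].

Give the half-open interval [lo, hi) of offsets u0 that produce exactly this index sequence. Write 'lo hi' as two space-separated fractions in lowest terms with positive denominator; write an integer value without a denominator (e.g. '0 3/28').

1/18 1/12

C = [1/18, 7/36, 13/36, 17/36, 23/36, 2/3, 25/36, 5/6, 5/6, 8/9, 11/12, 1]
j=0 picked index 1: u0 ∈ [1/18, 7/36)
j=1 picked index 1: u0 ∈ [-1/36, 1/9)
j=2 picked index 2: u0 ∈ [1/36, 7/36)
j=3 picked index 2: u0 ∈ [-1/18, 1/9)
j=4 picked index 3: u0 ∈ [1/36, 5/36)
j=5 picked index 4: u0 ∈ [1/18, 2/9)
j=6 picked index 4: u0 ∈ [-1/36, 5/36)
j=7 picked index 5: u0 ∈ [1/18, 1/12)
j=8 picked index 7: u0 ∈ [1/36, 1/6)
j=9 picked index 7: u0 ∈ [-1/18, 1/12)
j=10 picked index 10: u0 ∈ [1/18, 1/12)
j=11 picked index 11: u0 ∈ [0, 1/12)
intersection: [1/18, 1/12)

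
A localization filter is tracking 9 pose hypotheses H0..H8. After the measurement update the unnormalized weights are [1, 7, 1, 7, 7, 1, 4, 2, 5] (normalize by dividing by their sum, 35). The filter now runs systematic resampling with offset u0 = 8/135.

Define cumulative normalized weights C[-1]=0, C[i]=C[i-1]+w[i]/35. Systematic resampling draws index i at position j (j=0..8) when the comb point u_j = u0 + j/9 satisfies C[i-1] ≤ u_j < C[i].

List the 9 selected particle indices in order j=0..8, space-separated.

C = [1/35, 8/35, 9/35, 16/35, 23/35, 24/35, 4/5, 6/7, 1]
j=0: u_0=8/135 ∈ [1/35, 8/35) → index 1
j=1: u_1=23/135 ∈ [1/35, 8/35) → index 1
j=2: u_2=38/135 ∈ [9/35, 16/35) → index 3
j=3: u_3=53/135 ∈ [9/35, 16/35) → index 3
j=4: u_4=68/135 ∈ [16/35, 23/35) → index 4
j=5: u_5=83/135 ∈ [16/35, 23/35) → index 4
j=6: u_6=98/135 ∈ [24/35, 4/5) → index 6
j=7: u_7=113/135 ∈ [4/5, 6/7) → index 7
j=8: u_8=128/135 ∈ [6/7, 1) → index 8

1 1 3 3 4 4 6 7 8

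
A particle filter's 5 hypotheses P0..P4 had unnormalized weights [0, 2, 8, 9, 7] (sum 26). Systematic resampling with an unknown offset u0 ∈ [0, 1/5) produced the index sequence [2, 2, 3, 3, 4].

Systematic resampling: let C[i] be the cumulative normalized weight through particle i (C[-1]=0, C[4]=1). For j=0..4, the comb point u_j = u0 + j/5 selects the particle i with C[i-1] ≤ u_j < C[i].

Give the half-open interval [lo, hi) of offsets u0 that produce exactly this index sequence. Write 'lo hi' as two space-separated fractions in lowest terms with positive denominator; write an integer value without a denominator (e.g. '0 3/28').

C = [0, 1/13, 5/13, 19/26, 1]
j=0 picked index 2: u0 ∈ [1/13, 5/13)
j=1 picked index 2: u0 ∈ [-8/65, 12/65)
j=2 picked index 3: u0 ∈ [-1/65, 43/130)
j=3 picked index 3: u0 ∈ [-14/65, 17/130)
j=4 picked index 4: u0 ∈ [-9/130, 1/5)
intersection: [1/13, 17/130)

1/13 17/130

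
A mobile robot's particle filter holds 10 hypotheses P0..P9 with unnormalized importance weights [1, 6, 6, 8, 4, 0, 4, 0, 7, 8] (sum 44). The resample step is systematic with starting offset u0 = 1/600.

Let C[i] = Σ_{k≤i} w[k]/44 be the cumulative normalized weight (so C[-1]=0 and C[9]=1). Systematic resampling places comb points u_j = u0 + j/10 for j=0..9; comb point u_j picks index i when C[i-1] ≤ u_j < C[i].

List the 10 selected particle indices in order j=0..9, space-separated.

C = [1/44, 7/44, 13/44, 21/44, 25/44, 25/44, 29/44, 29/44, 9/11, 1]
j=0: u_0=1/600 ∈ [0, 1/44) → index 0
j=1: u_1=61/600 ∈ [1/44, 7/44) → index 1
j=2: u_2=121/600 ∈ [7/44, 13/44) → index 2
j=3: u_3=181/600 ∈ [13/44, 21/44) → index 3
j=4: u_4=241/600 ∈ [13/44, 21/44) → index 3
j=5: u_5=301/600 ∈ [21/44, 25/44) → index 4
j=6: u_6=361/600 ∈ [25/44, 29/44) → index 6
j=7: u_7=421/600 ∈ [29/44, 9/11) → index 8
j=8: u_8=481/600 ∈ [29/44, 9/11) → index 8
j=9: u_9=541/600 ∈ [9/11, 1) → index 9

0 1 2 3 3 4 6 8 8 9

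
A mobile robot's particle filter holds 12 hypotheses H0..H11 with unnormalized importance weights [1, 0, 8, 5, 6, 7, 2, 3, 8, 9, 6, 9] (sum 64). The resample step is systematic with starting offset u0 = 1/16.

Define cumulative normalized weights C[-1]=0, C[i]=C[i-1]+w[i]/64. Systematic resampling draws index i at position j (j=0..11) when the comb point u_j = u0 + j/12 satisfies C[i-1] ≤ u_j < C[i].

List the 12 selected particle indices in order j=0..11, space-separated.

C = [1/64, 1/64, 9/64, 7/32, 5/16, 27/64, 29/64, 1/2, 5/8, 49/64, 55/64, 1]
j=0: u_0=1/16 ∈ [1/64, 9/64) → index 2
j=1: u_1=7/48 ∈ [9/64, 7/32) → index 3
j=2: u_2=11/48 ∈ [7/32, 5/16) → index 4
j=3: u_3=5/16 ∈ [5/16, 27/64) → index 5
j=4: u_4=19/48 ∈ [5/16, 27/64) → index 5
j=5: u_5=23/48 ∈ [29/64, 1/2) → index 7
j=6: u_6=9/16 ∈ [1/2, 5/8) → index 8
j=7: u_7=31/48 ∈ [5/8, 49/64) → index 9
j=8: u_8=35/48 ∈ [5/8, 49/64) → index 9
j=9: u_9=13/16 ∈ [49/64, 55/64) → index 10
j=10: u_10=43/48 ∈ [55/64, 1) → index 11
j=11: u_11=47/48 ∈ [55/64, 1) → index 11

2 3 4 5 5 7 8 9 9 10 11 11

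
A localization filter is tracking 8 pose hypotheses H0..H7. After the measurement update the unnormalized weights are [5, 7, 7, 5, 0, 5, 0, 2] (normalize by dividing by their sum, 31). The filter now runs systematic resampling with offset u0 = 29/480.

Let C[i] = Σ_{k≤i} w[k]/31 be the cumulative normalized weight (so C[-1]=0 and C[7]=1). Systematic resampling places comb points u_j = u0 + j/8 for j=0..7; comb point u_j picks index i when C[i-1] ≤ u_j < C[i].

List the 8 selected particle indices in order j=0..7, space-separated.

C = [5/31, 12/31, 19/31, 24/31, 24/31, 29/31, 29/31, 1]
j=0: u_0=29/480 ∈ [0, 5/31) → index 0
j=1: u_1=89/480 ∈ [5/31, 12/31) → index 1
j=2: u_2=149/480 ∈ [5/31, 12/31) → index 1
j=3: u_3=209/480 ∈ [12/31, 19/31) → index 2
j=4: u_4=269/480 ∈ [12/31, 19/31) → index 2
j=5: u_5=329/480 ∈ [19/31, 24/31) → index 3
j=6: u_6=389/480 ∈ [24/31, 29/31) → index 5
j=7: u_7=449/480 ∈ [24/31, 29/31) → index 5

0 1 1 2 2 3 5 5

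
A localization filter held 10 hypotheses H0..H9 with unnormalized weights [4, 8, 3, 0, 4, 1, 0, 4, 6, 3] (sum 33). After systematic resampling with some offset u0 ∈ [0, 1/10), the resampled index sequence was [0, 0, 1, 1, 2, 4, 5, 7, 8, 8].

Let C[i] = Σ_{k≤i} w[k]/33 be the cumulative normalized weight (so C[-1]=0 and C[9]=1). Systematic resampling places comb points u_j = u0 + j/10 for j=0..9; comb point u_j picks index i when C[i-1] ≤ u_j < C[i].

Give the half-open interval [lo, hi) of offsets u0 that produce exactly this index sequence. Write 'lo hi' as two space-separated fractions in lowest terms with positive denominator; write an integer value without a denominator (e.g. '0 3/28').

0 1/165

C = [4/33, 4/11, 5/11, 5/11, 19/33, 20/33, 20/33, 8/11, 10/11, 1]
j=0 picked index 0: u0 ∈ [0, 4/33)
j=1 picked index 0: u0 ∈ [-1/10, 7/330)
j=2 picked index 1: u0 ∈ [-13/165, 9/55)
j=3 picked index 1: u0 ∈ [-59/330, 7/110)
j=4 picked index 2: u0 ∈ [-2/55, 3/55)
j=5 picked index 4: u0 ∈ [-1/22, 5/66)
j=6 picked index 5: u0 ∈ [-4/165, 1/165)
j=7 picked index 7: u0 ∈ [-31/330, 3/110)
j=8 picked index 8: u0 ∈ [-4/55, 6/55)
j=9 picked index 8: u0 ∈ [-19/110, 1/110)
intersection: [0, 1/165)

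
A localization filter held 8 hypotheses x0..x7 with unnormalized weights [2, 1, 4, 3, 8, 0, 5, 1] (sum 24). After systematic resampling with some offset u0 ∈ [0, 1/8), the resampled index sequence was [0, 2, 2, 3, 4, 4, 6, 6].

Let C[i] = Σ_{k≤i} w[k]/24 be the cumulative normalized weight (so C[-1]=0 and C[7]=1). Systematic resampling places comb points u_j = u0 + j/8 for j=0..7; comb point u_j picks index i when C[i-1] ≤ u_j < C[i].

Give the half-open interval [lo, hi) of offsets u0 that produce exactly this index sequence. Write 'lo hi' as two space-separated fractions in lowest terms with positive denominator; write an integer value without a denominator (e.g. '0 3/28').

0 1/24

C = [1/12, 1/8, 7/24, 5/12, 3/4, 3/4, 23/24, 1]
j=0 picked index 0: u0 ∈ [0, 1/12)
j=1 picked index 2: u0 ∈ [0, 1/6)
j=2 picked index 2: u0 ∈ [-1/8, 1/24)
j=3 picked index 3: u0 ∈ [-1/12, 1/24)
j=4 picked index 4: u0 ∈ [-1/12, 1/4)
j=5 picked index 4: u0 ∈ [-5/24, 1/8)
j=6 picked index 6: u0 ∈ [0, 5/24)
j=7 picked index 6: u0 ∈ [-1/8, 1/12)
intersection: [0, 1/24)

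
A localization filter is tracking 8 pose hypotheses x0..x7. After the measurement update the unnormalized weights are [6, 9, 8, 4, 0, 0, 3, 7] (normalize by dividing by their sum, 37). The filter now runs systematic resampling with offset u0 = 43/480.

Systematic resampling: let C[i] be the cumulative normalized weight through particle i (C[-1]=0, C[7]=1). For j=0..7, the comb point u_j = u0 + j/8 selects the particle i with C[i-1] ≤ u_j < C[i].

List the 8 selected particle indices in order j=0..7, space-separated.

C = [6/37, 15/37, 23/37, 27/37, 27/37, 27/37, 30/37, 1]
j=0: u_0=43/480 ∈ [0, 6/37) → index 0
j=1: u_1=103/480 ∈ [6/37, 15/37) → index 1
j=2: u_2=163/480 ∈ [6/37, 15/37) → index 1
j=3: u_3=223/480 ∈ [15/37, 23/37) → index 2
j=4: u_4=283/480 ∈ [15/37, 23/37) → index 2
j=5: u_5=343/480 ∈ [23/37, 27/37) → index 3
j=6: u_6=403/480 ∈ [30/37, 1) → index 7
j=7: u_7=463/480 ∈ [30/37, 1) → index 7

0 1 1 2 2 3 7 7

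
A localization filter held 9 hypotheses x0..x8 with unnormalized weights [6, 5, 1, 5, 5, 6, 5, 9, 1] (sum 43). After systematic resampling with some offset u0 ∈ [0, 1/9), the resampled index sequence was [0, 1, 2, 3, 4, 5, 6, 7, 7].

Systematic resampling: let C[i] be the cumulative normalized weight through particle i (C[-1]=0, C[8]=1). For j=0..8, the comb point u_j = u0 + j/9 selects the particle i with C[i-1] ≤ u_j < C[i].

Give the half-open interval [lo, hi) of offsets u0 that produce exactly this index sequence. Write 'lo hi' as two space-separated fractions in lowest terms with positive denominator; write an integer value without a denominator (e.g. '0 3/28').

13/387 22/387

C = [6/43, 11/43, 12/43, 17/43, 22/43, 28/43, 33/43, 42/43, 1]
j=0 picked index 0: u0 ∈ [0, 6/43)
j=1 picked index 1: u0 ∈ [11/387, 56/387)
j=2 picked index 2: u0 ∈ [13/387, 22/387)
j=3 picked index 3: u0 ∈ [-7/129, 8/129)
j=4 picked index 4: u0 ∈ [-19/387, 26/387)
j=5 picked index 5: u0 ∈ [-17/387, 37/387)
j=6 picked index 6: u0 ∈ [-2/129, 13/129)
j=7 picked index 7: u0 ∈ [-4/387, 77/387)
j=8 picked index 7: u0 ∈ [-47/387, 34/387)
intersection: [13/387, 22/387)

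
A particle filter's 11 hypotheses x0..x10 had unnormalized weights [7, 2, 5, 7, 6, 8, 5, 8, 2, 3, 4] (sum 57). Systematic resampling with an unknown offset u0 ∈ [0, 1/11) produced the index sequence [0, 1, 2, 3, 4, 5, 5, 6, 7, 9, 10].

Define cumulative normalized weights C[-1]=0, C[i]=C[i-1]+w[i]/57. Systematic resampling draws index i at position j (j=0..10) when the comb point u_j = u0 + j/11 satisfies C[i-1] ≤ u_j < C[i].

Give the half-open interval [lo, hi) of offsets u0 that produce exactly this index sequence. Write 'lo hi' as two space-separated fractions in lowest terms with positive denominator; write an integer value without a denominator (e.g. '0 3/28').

C = [7/57, 3/19, 14/57, 7/19, 9/19, 35/57, 40/57, 16/19, 50/57, 53/57, 1]
j=0 picked index 0: u0 ∈ [0, 7/57)
j=1 picked index 1: u0 ∈ [20/627, 14/209)
j=2 picked index 2: u0 ∈ [-5/209, 40/627)
j=3 picked index 3: u0 ∈ [-17/627, 20/209)
j=4 picked index 4: u0 ∈ [1/209, 23/209)
j=5 picked index 5: u0 ∈ [4/209, 100/627)
j=6 picked index 5: u0 ∈ [-15/209, 43/627)
j=7 picked index 6: u0 ∈ [-14/627, 41/627)
j=8 picked index 7: u0 ∈ [-16/627, 24/209)
j=9 picked index 9: u0 ∈ [37/627, 70/627)
j=10 picked index 10: u0 ∈ [13/627, 1/11)
intersection: [37/627, 40/627)

37/627 40/627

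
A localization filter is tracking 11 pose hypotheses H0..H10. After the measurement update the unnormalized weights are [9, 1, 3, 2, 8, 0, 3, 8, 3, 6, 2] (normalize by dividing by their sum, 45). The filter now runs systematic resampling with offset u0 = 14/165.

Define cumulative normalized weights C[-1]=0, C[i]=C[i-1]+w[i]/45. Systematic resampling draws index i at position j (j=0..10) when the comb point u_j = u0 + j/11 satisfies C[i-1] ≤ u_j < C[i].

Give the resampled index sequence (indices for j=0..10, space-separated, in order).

0 0 2 4 4 6 7 7 8 9 10

C = [1/5, 2/9, 13/45, 1/3, 23/45, 23/45, 26/45, 34/45, 37/45, 43/45, 1]
j=0: u_0=14/165 ∈ [0, 1/5) → index 0
j=1: u_1=29/165 ∈ [0, 1/5) → index 0
j=2: u_2=4/15 ∈ [2/9, 13/45) → index 2
j=3: u_3=59/165 ∈ [1/3, 23/45) → index 4
j=4: u_4=74/165 ∈ [1/3, 23/45) → index 4
j=5: u_5=89/165 ∈ [23/45, 26/45) → index 6
j=6: u_6=104/165 ∈ [26/45, 34/45) → index 7
j=7: u_7=119/165 ∈ [26/45, 34/45) → index 7
j=8: u_8=134/165 ∈ [34/45, 37/45) → index 8
j=9: u_9=149/165 ∈ [37/45, 43/45) → index 9
j=10: u_10=164/165 ∈ [43/45, 1) → index 10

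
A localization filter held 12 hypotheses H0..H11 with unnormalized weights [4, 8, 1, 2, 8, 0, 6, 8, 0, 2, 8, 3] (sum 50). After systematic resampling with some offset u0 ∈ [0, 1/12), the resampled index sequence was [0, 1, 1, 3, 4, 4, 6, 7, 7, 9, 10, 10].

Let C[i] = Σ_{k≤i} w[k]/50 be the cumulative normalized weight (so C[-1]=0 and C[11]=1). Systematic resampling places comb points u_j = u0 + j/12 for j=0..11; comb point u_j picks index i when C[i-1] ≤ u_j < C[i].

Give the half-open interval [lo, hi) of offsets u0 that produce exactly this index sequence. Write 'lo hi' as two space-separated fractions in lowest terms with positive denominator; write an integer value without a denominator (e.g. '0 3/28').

C = [2/25, 6/25, 13/50, 3/10, 23/50, 23/50, 29/50, 37/50, 37/50, 39/50, 47/50, 1]
j=0 picked index 0: u0 ∈ [0, 2/25)
j=1 picked index 1: u0 ∈ [-1/300, 47/300)
j=2 picked index 1: u0 ∈ [-13/150, 11/150)
j=3 picked index 3: u0 ∈ [1/100, 1/20)
j=4 picked index 4: u0 ∈ [-1/30, 19/150)
j=5 picked index 4: u0 ∈ [-7/60, 13/300)
j=6 picked index 6: u0 ∈ [-1/25, 2/25)
j=7 picked index 7: u0 ∈ [-1/300, 47/300)
j=8 picked index 7: u0 ∈ [-13/150, 11/150)
j=9 picked index 9: u0 ∈ [-1/100, 3/100)
j=10 picked index 10: u0 ∈ [-4/75, 8/75)
j=11 picked index 10: u0 ∈ [-41/300, 7/300)
intersection: [1/100, 7/300)

1/100 7/300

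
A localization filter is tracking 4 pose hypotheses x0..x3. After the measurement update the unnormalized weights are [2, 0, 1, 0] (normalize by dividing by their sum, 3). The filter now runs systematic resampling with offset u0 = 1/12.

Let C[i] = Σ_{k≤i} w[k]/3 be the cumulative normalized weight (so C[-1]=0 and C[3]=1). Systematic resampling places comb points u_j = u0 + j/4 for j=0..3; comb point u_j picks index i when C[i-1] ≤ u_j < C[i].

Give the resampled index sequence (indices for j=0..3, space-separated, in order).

C = [2/3, 2/3, 1, 1]
j=0: u_0=1/12 ∈ [0, 2/3) → index 0
j=1: u_1=1/3 ∈ [0, 2/3) → index 0
j=2: u_2=7/12 ∈ [0, 2/3) → index 0
j=3: u_3=5/6 ∈ [2/3, 1) → index 2

0 0 0 2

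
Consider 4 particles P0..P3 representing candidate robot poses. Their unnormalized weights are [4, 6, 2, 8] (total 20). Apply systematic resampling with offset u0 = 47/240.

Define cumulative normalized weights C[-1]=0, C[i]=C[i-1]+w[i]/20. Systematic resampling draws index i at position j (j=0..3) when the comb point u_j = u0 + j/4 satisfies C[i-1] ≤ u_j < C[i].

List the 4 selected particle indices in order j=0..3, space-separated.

C = [1/5, 1/2, 3/5, 1]
j=0: u_0=47/240 ∈ [0, 1/5) → index 0
j=1: u_1=107/240 ∈ [1/5, 1/2) → index 1
j=2: u_2=167/240 ∈ [3/5, 1) → index 3
j=3: u_3=227/240 ∈ [3/5, 1) → index 3

0 1 3 3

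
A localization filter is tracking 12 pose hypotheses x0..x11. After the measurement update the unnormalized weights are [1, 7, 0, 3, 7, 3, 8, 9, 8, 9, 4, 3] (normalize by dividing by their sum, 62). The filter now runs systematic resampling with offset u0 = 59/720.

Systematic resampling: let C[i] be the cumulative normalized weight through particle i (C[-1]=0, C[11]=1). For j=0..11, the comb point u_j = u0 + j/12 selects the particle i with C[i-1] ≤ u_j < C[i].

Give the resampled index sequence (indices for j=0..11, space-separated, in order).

C = [1/62, 4/31, 4/31, 11/62, 9/31, 21/62, 29/62, 19/31, 23/31, 55/62, 59/62, 1]
j=0: u_0=59/720 ∈ [1/62, 4/31) → index 1
j=1: u_1=119/720 ∈ [4/31, 11/62) → index 3
j=2: u_2=179/720 ∈ [11/62, 9/31) → index 4
j=3: u_3=239/720 ∈ [9/31, 21/62) → index 5
j=4: u_4=299/720 ∈ [21/62, 29/62) → index 6
j=5: u_5=359/720 ∈ [29/62, 19/31) → index 7
j=6: u_6=419/720 ∈ [29/62, 19/31) → index 7
j=7: u_7=479/720 ∈ [19/31, 23/31) → index 8
j=8: u_8=539/720 ∈ [23/31, 55/62) → index 9
j=9: u_9=599/720 ∈ [23/31, 55/62) → index 9
j=10: u_10=659/720 ∈ [55/62, 59/62) → index 10
j=11: u_11=719/720 ∈ [59/62, 1) → index 11

1 3 4 5 6 7 7 8 9 9 10 11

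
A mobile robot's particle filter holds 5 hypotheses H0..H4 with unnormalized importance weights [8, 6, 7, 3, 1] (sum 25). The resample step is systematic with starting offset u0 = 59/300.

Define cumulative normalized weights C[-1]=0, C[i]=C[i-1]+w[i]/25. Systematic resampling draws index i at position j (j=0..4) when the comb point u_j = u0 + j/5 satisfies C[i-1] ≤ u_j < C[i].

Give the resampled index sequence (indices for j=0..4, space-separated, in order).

0 1 2 2 4

C = [8/25, 14/25, 21/25, 24/25, 1]
j=0: u_0=59/300 ∈ [0, 8/25) → index 0
j=1: u_1=119/300 ∈ [8/25, 14/25) → index 1
j=2: u_2=179/300 ∈ [14/25, 21/25) → index 2
j=3: u_3=239/300 ∈ [14/25, 21/25) → index 2
j=4: u_4=299/300 ∈ [24/25, 1) → index 4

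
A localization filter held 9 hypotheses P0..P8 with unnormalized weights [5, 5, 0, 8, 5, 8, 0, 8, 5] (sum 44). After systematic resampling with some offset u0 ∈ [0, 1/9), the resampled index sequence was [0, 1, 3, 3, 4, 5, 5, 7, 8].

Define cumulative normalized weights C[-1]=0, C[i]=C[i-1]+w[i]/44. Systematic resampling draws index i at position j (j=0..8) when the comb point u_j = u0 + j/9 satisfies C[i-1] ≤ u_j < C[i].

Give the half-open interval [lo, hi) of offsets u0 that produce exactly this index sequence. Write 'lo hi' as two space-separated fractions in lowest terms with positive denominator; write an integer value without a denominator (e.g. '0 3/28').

1/198 5/132

C = [5/44, 5/22, 5/22, 9/22, 23/44, 31/44, 31/44, 39/44, 1]
j=0 picked index 0: u0 ∈ [0, 5/44)
j=1 picked index 1: u0 ∈ [1/396, 23/198)
j=2 picked index 3: u0 ∈ [1/198, 37/198)
j=3 picked index 3: u0 ∈ [-7/66, 5/66)
j=4 picked index 4: u0 ∈ [-7/198, 31/396)
j=5 picked index 5: u0 ∈ [-13/396, 59/396)
j=6 picked index 5: u0 ∈ [-19/132, 5/132)
j=7 picked index 7: u0 ∈ [-29/396, 43/396)
j=8 picked index 8: u0 ∈ [-1/396, 1/9)
intersection: [1/198, 5/132)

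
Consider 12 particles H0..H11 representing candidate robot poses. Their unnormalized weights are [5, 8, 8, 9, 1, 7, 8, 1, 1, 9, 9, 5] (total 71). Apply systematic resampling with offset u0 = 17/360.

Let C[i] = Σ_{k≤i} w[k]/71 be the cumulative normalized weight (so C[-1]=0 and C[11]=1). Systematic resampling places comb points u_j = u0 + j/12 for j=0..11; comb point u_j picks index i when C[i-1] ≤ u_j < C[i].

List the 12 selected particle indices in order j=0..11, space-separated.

0 1 2 3 3 5 6 6 9 9 10 11

C = [5/71, 13/71, 21/71, 30/71, 31/71, 38/71, 46/71, 47/71, 48/71, 57/71, 66/71, 1]
j=0: u_0=17/360 ∈ [0, 5/71) → index 0
j=1: u_1=47/360 ∈ [5/71, 13/71) → index 1
j=2: u_2=77/360 ∈ [13/71, 21/71) → index 2
j=3: u_3=107/360 ∈ [21/71, 30/71) → index 3
j=4: u_4=137/360 ∈ [21/71, 30/71) → index 3
j=5: u_5=167/360 ∈ [31/71, 38/71) → index 5
j=6: u_6=197/360 ∈ [38/71, 46/71) → index 6
j=7: u_7=227/360 ∈ [38/71, 46/71) → index 6
j=8: u_8=257/360 ∈ [48/71, 57/71) → index 9
j=9: u_9=287/360 ∈ [48/71, 57/71) → index 9
j=10: u_10=317/360 ∈ [57/71, 66/71) → index 10
j=11: u_11=347/360 ∈ [66/71, 1) → index 11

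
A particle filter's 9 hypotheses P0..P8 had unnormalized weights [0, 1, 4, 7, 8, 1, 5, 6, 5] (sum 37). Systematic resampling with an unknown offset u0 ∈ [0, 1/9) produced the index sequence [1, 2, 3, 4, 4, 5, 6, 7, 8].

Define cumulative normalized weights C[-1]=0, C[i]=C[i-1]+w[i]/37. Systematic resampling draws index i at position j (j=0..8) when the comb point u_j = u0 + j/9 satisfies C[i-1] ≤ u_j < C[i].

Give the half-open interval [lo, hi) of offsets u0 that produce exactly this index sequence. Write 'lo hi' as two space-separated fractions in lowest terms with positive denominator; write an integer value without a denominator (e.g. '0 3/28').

C = [0, 1/37, 5/37, 12/37, 20/37, 21/37, 26/37, 32/37, 1]
j=0 picked index 1: u0 ∈ [0, 1/37)
j=1 picked index 2: u0 ∈ [-28/333, 8/333)
j=2 picked index 3: u0 ∈ [-29/333, 34/333)
j=3 picked index 4: u0 ∈ [-1/111, 23/111)
j=4 picked index 4: u0 ∈ [-40/333, 32/333)
j=5 picked index 5: u0 ∈ [-5/333, 4/333)
j=6 picked index 6: u0 ∈ [-11/111, 4/111)
j=7 picked index 7: u0 ∈ [-25/333, 29/333)
j=8 picked index 8: u0 ∈ [-8/333, 1/9)
intersection: [0, 4/333)

0 4/333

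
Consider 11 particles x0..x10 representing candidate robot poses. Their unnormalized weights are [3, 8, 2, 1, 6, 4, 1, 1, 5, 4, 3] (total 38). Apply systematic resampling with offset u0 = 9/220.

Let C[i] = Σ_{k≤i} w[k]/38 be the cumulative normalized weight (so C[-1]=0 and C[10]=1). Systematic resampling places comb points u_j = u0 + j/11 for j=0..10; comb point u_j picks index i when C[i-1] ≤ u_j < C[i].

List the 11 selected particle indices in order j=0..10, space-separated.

0 1 1 2 4 4 5 7 8 9 10

C = [3/38, 11/38, 13/38, 7/19, 10/19, 12/19, 25/38, 13/19, 31/38, 35/38, 1]
j=0: u_0=9/220 ∈ [0, 3/38) → index 0
j=1: u_1=29/220 ∈ [3/38, 11/38) → index 1
j=2: u_2=49/220 ∈ [3/38, 11/38) → index 1
j=3: u_3=69/220 ∈ [11/38, 13/38) → index 2
j=4: u_4=89/220 ∈ [7/19, 10/19) → index 4
j=5: u_5=109/220 ∈ [7/19, 10/19) → index 4
j=6: u_6=129/220 ∈ [10/19, 12/19) → index 5
j=7: u_7=149/220 ∈ [25/38, 13/19) → index 7
j=8: u_8=169/220 ∈ [13/19, 31/38) → index 8
j=9: u_9=189/220 ∈ [31/38, 35/38) → index 9
j=10: u_10=19/20 ∈ [35/38, 1) → index 10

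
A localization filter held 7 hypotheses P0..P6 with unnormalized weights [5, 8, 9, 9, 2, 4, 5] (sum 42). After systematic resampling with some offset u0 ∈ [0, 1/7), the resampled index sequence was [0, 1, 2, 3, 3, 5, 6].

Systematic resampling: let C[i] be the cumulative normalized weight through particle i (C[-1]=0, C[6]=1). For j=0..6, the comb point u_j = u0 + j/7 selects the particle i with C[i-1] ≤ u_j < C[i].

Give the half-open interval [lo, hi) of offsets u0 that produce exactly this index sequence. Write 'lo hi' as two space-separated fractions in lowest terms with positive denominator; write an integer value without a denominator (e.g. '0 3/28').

C = [5/42, 13/42, 11/21, 31/42, 11/14, 37/42, 1]
j=0 picked index 0: u0 ∈ [0, 5/42)
j=1 picked index 1: u0 ∈ [-1/42, 1/6)
j=2 picked index 2: u0 ∈ [1/42, 5/21)
j=3 picked index 3: u0 ∈ [2/21, 13/42)
j=4 picked index 3: u0 ∈ [-1/21, 1/6)
j=5 picked index 5: u0 ∈ [1/14, 1/6)
j=6 picked index 6: u0 ∈ [1/42, 1/7)
intersection: [2/21, 5/42)

2/21 5/42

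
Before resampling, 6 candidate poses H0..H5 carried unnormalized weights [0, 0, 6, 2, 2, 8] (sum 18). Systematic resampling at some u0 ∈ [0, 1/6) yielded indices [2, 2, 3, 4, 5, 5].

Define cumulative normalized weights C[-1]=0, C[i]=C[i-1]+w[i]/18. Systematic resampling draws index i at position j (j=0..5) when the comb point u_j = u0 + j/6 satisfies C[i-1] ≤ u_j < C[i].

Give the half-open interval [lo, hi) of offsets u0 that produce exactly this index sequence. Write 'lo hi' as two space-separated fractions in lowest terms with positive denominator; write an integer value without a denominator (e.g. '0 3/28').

0 1/18

C = [0, 0, 1/3, 4/9, 5/9, 1]
j=0 picked index 2: u0 ∈ [0, 1/3)
j=1 picked index 2: u0 ∈ [-1/6, 1/6)
j=2 picked index 3: u0 ∈ [0, 1/9)
j=3 picked index 4: u0 ∈ [-1/18, 1/18)
j=4 picked index 5: u0 ∈ [-1/9, 1/3)
j=5 picked index 5: u0 ∈ [-5/18, 1/6)
intersection: [0, 1/18)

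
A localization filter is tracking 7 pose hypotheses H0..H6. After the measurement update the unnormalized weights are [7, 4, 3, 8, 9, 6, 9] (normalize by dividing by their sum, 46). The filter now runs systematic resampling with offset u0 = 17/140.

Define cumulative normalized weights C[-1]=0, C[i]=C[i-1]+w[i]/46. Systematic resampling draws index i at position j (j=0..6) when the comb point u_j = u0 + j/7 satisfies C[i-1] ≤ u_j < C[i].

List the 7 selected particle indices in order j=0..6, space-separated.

C = [7/46, 11/46, 7/23, 11/23, 31/46, 37/46, 1]
j=0: u_0=17/140 ∈ [0, 7/46) → index 0
j=1: u_1=37/140 ∈ [11/46, 7/23) → index 2
j=2: u_2=57/140 ∈ [7/23, 11/23) → index 3
j=3: u_3=11/20 ∈ [11/23, 31/46) → index 4
j=4: u_4=97/140 ∈ [31/46, 37/46) → index 5
j=5: u_5=117/140 ∈ [37/46, 1) → index 6
j=6: u_6=137/140 ∈ [37/46, 1) → index 6

0 2 3 4 5 6 6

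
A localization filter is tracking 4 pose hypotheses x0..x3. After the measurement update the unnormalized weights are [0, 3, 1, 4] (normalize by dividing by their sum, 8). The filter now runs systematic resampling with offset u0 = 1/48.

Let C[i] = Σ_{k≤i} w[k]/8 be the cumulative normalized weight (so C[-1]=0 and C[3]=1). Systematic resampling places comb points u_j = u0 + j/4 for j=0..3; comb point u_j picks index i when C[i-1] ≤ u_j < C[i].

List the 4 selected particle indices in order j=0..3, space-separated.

C = [0, 3/8, 1/2, 1]
j=0: u_0=1/48 ∈ [0, 3/8) → index 1
j=1: u_1=13/48 ∈ [0, 3/8) → index 1
j=2: u_2=25/48 ∈ [1/2, 1) → index 3
j=3: u_3=37/48 ∈ [1/2, 1) → index 3

1 1 3 3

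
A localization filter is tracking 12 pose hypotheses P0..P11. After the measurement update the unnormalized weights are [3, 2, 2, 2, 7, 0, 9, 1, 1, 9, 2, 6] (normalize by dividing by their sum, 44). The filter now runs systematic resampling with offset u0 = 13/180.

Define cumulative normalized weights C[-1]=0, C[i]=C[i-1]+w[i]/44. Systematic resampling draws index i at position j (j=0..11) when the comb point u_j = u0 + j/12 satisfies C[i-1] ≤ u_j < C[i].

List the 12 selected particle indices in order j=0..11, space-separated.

1 2 4 4 6 6 7 9 9 10 11 11

C = [3/44, 5/44, 7/44, 9/44, 4/11, 4/11, 25/44, 13/22, 27/44, 9/11, 19/22, 1]
j=0: u_0=13/180 ∈ [3/44, 5/44) → index 1
j=1: u_1=7/45 ∈ [5/44, 7/44) → index 2
j=2: u_2=43/180 ∈ [9/44, 4/11) → index 4
j=3: u_3=29/90 ∈ [9/44, 4/11) → index 4
j=4: u_4=73/180 ∈ [4/11, 25/44) → index 6
j=5: u_5=22/45 ∈ [4/11, 25/44) → index 6
j=6: u_6=103/180 ∈ [25/44, 13/22) → index 7
j=7: u_7=59/90 ∈ [27/44, 9/11) → index 9
j=8: u_8=133/180 ∈ [27/44, 9/11) → index 9
j=9: u_9=37/45 ∈ [9/11, 19/22) → index 10
j=10: u_10=163/180 ∈ [19/22, 1) → index 11
j=11: u_11=89/90 ∈ [19/22, 1) → index 11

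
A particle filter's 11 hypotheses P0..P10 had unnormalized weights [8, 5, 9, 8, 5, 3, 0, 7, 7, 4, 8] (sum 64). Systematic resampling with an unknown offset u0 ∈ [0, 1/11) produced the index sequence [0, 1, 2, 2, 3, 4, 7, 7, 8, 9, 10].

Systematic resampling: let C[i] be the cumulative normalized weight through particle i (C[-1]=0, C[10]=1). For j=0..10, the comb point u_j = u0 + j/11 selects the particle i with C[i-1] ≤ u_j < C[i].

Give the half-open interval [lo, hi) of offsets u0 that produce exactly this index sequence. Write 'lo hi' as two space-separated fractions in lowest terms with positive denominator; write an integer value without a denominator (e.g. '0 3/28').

17/352 5/88

C = [1/8, 13/64, 11/32, 15/32, 35/64, 19/32, 19/32, 45/64, 13/16, 7/8, 1]
j=0 picked index 0: u0 ∈ [0, 1/8)
j=1 picked index 1: u0 ∈ [3/88, 79/704)
j=2 picked index 2: u0 ∈ [15/704, 57/352)
j=3 picked index 2: u0 ∈ [-49/704, 25/352)
j=4 picked index 3: u0 ∈ [-7/352, 37/352)
j=5 picked index 4: u0 ∈ [5/352, 65/704)
j=6 picked index 7: u0 ∈ [17/352, 111/704)
j=7 picked index 7: u0 ∈ [-15/352, 47/704)
j=8 picked index 8: u0 ∈ [-17/704, 15/176)
j=9 picked index 9: u0 ∈ [-1/176, 5/88)
j=10 picked index 10: u0 ∈ [-3/88, 1/11)
intersection: [17/352, 5/88)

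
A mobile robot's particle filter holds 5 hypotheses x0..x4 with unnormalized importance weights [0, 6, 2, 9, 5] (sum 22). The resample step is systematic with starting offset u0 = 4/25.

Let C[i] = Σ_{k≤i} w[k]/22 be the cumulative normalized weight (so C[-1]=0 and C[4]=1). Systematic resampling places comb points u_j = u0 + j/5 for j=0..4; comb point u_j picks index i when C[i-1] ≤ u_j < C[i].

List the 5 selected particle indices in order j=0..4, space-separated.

C = [0, 3/11, 4/11, 17/22, 1]
j=0: u_0=4/25 ∈ [0, 3/11) → index 1
j=1: u_1=9/25 ∈ [3/11, 4/11) → index 2
j=2: u_2=14/25 ∈ [4/11, 17/22) → index 3
j=3: u_3=19/25 ∈ [4/11, 17/22) → index 3
j=4: u_4=24/25 ∈ [17/22, 1) → index 4

1 2 3 3 4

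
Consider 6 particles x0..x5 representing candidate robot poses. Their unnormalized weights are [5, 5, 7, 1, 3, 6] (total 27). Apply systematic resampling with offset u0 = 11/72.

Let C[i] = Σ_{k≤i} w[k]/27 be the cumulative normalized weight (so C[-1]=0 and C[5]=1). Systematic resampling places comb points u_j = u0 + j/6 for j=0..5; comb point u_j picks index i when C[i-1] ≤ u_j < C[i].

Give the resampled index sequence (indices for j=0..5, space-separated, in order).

0 1 2 3 5 5

C = [5/27, 10/27, 17/27, 2/3, 7/9, 1]
j=0: u_0=11/72 ∈ [0, 5/27) → index 0
j=1: u_1=23/72 ∈ [5/27, 10/27) → index 1
j=2: u_2=35/72 ∈ [10/27, 17/27) → index 2
j=3: u_3=47/72 ∈ [17/27, 2/3) → index 3
j=4: u_4=59/72 ∈ [7/9, 1) → index 5
j=5: u_5=71/72 ∈ [7/9, 1) → index 5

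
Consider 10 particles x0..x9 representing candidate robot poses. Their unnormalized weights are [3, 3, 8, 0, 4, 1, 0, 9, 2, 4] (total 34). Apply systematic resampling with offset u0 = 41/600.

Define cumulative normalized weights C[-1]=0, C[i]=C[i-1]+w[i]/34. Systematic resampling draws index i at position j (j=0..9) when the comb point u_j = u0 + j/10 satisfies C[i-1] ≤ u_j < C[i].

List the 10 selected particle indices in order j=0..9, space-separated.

0 1 2 2 4 7 7 7 8 9

C = [3/34, 3/17, 7/17, 7/17, 9/17, 19/34, 19/34, 14/17, 15/17, 1]
j=0: u_0=41/600 ∈ [0, 3/34) → index 0
j=1: u_1=101/600 ∈ [3/34, 3/17) → index 1
j=2: u_2=161/600 ∈ [3/17, 7/17) → index 2
j=3: u_3=221/600 ∈ [3/17, 7/17) → index 2
j=4: u_4=281/600 ∈ [7/17, 9/17) → index 4
j=5: u_5=341/600 ∈ [19/34, 14/17) → index 7
j=6: u_6=401/600 ∈ [19/34, 14/17) → index 7
j=7: u_7=461/600 ∈ [19/34, 14/17) → index 7
j=8: u_8=521/600 ∈ [14/17, 15/17) → index 8
j=9: u_9=581/600 ∈ [15/17, 1) → index 9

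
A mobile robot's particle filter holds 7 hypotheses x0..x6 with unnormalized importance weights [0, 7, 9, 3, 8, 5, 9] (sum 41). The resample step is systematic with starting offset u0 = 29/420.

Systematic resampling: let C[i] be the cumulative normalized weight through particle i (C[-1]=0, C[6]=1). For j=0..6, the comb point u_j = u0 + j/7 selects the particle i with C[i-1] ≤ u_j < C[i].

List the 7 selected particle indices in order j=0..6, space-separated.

1 2 2 4 4 6 6

C = [0, 7/41, 16/41, 19/41, 27/41, 32/41, 1]
j=0: u_0=29/420 ∈ [0, 7/41) → index 1
j=1: u_1=89/420 ∈ [7/41, 16/41) → index 2
j=2: u_2=149/420 ∈ [7/41, 16/41) → index 2
j=3: u_3=209/420 ∈ [19/41, 27/41) → index 4
j=4: u_4=269/420 ∈ [19/41, 27/41) → index 4
j=5: u_5=47/60 ∈ [32/41, 1) → index 6
j=6: u_6=389/420 ∈ [32/41, 1) → index 6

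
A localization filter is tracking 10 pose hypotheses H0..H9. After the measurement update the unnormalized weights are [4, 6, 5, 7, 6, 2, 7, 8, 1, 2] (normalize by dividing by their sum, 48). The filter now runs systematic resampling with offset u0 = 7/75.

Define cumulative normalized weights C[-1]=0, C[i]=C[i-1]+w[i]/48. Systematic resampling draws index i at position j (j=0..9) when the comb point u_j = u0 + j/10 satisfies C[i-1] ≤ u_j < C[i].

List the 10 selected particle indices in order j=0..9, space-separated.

C = [1/12, 5/24, 5/16, 11/24, 7/12, 5/8, 37/48, 15/16, 23/24, 1]
j=0: u_0=7/75 ∈ [1/12, 5/24) → index 1
j=1: u_1=29/150 ∈ [1/12, 5/24) → index 1
j=2: u_2=22/75 ∈ [5/24, 5/16) → index 2
j=3: u_3=59/150 ∈ [5/16, 11/24) → index 3
j=4: u_4=37/75 ∈ [11/24, 7/12) → index 4
j=5: u_5=89/150 ∈ [7/12, 5/8) → index 5
j=6: u_6=52/75 ∈ [5/8, 37/48) → index 6
j=7: u_7=119/150 ∈ [37/48, 15/16) → index 7
j=8: u_8=67/75 ∈ [37/48, 15/16) → index 7
j=9: u_9=149/150 ∈ [23/24, 1) → index 9

1 1 2 3 4 5 6 7 7 9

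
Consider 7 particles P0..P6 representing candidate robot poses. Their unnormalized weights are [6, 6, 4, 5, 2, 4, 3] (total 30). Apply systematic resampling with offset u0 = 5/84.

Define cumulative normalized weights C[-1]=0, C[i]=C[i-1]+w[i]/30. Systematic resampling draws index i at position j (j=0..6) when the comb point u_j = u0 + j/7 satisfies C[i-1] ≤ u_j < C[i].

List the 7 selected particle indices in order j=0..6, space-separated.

C = [1/5, 2/5, 8/15, 7/10, 23/30, 9/10, 1]
j=0: u_0=5/84 ∈ [0, 1/5) → index 0
j=1: u_1=17/84 ∈ [1/5, 2/5) → index 1
j=2: u_2=29/84 ∈ [1/5, 2/5) → index 1
j=3: u_3=41/84 ∈ [2/5, 8/15) → index 2
j=4: u_4=53/84 ∈ [8/15, 7/10) → index 3
j=5: u_5=65/84 ∈ [23/30, 9/10) → index 5
j=6: u_6=11/12 ∈ [9/10, 1) → index 6

0 1 1 2 3 5 6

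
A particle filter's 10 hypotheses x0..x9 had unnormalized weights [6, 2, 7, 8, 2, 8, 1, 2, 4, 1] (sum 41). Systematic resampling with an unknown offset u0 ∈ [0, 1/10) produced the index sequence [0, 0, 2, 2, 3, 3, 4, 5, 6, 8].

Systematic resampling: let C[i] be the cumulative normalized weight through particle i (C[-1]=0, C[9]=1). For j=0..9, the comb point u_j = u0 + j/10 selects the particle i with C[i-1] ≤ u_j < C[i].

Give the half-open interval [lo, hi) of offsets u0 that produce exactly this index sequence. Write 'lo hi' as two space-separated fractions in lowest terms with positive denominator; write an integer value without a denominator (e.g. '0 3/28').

C = [6/41, 8/41, 15/41, 23/41, 25/41, 33/41, 34/41, 36/41, 40/41, 1]
j=0 picked index 0: u0 ∈ [0, 6/41)
j=1 picked index 0: u0 ∈ [-1/10, 19/410)
j=2 picked index 2: u0 ∈ [-1/205, 34/205)
j=3 picked index 2: u0 ∈ [-43/410, 27/410)
j=4 picked index 3: u0 ∈ [-7/205, 33/205)
j=5 picked index 3: u0 ∈ [-11/82, 5/82)
j=6 picked index 4: u0 ∈ [-8/205, 2/205)
j=7 picked index 5: u0 ∈ [-37/410, 43/410)
j=8 picked index 6: u0 ∈ [1/205, 6/205)
j=9 picked index 8: u0 ∈ [-9/410, 31/410)
intersection: [1/205, 2/205)

1/205 2/205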